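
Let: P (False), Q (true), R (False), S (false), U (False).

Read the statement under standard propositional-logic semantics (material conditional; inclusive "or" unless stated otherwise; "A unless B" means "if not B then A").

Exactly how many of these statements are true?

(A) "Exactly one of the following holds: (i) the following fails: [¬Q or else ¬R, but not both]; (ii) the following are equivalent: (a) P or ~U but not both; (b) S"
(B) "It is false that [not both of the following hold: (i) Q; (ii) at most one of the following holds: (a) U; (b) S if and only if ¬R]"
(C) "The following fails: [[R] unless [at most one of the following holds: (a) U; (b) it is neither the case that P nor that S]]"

1

(A): Parsed as not (not Q xor not R) xor ((P xor not U) iff S)

not Q = not True = False
not R = not False = True
not Q xor not R = False xor True = True
not (not Q xor not R) = not True = False
not U = not False = True
P xor not U = False xor True = True
(P xor not U) iff S = True iff False = False
not (not Q xor not R) xor ((P xor not U) iff S) = False xor False = False
Thus (A) is false.

(B): In symbols: not (Q nand (U nand (S iff not R)))

not R = not False = True
S iff not R = False iff True = False
U nand (S iff not R) = False nand False = True
Q nand (U nand (S iff not R)) = True nand True = False
not (Q nand (U nand (S iff not R))) = not False = True
So (B) is true.

(C): In symbols: not (R or (U nand (P nor S)))

P nor S = False nor False = True
U nand (P nor S) = False nand True = True
R or (U nand (P nor S)) = False or True = True
not (R or (U nand (P nor S))) = not True = False
So (C) is false.

True statements: 1 ((B)).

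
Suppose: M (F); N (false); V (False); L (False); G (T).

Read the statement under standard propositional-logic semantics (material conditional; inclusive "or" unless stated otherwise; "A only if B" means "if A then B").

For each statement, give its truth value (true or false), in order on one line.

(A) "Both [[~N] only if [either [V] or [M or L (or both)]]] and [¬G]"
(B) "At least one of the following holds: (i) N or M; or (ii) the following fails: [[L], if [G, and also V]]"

(A): Parsed as (not N -> (V or (M or L))) and not G

not N = not False = True
M or L = False or False = False
V or (M or L) = False or False = False
not N -> (V or (M or L)) = True -> False = False
not G = not True = False
(not N -> (V or (M or L))) and not G = False and False = False
So (A) is false.

(B): Formalization: (N or M) or not ((G and V) -> L)

N or M = False or False = False
G and V = True and False = False
(G and V) -> L = False -> False = True
not ((G and V) -> L) = not True = False
(N or M) or not ((G and V) -> L) = False or False = False
Hence (B) is false.

(A) false, (B) false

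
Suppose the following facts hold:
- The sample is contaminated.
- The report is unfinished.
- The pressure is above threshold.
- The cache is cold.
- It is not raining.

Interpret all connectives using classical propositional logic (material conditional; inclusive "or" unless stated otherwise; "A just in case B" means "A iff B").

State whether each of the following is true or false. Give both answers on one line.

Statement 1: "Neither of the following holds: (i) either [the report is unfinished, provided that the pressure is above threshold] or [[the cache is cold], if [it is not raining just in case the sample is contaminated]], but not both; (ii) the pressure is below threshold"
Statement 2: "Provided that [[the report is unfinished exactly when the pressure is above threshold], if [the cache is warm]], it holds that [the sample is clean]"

Let R = "the pressure is above threshold" (T), Q = "the report is finished" (F), U = "it is raining" (F), P = "the sample is contaminated" (T), S = "the cache is warm" (F).

Statement 1: Formalization: ((R → ¬Q) ⊕ ((¬U ↔ P) → ¬S)) ↓ ¬R

¬Q = ¬F = T
R → ¬Q = T → T = T
¬U = ¬F = T
¬U ↔ P = T ↔ T = T
¬S = ¬F = T
(¬U ↔ P) → ¬S = T → T = T
(R → ¬Q) ⊕ ((¬U ↔ P) → ¬S) = T ⊕ T = F
¬R = ¬T = F
((R → ¬Q) ⊕ ((¬U ↔ P) → ¬S)) ↓ ¬R = F ↓ F = T
Hence Statement 1 is true.

Statement 2: In symbols: (S → (¬Q ↔ R)) → ¬P

¬Q = ¬F = T
¬Q ↔ R = T ↔ T = T
S → (¬Q ↔ R) = F → T = T
¬P = ¬T = F
(S → (¬Q ↔ R)) → ¬P = T → F = F
So Statement 2 is false.

Statement 1 T; Statement 2 F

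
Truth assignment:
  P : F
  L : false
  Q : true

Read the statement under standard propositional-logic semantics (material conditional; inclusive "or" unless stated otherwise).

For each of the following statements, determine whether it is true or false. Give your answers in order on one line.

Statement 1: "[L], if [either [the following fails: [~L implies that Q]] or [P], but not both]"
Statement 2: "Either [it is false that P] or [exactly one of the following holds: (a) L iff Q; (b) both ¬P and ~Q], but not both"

Statement 1: This is (¬(¬L → Q) ⊕ P) → L.

¬L = ¬F = T
¬L → Q = T → T = T
¬(¬L → Q) = ¬T = F
¬(¬L → Q) ⊕ P = F ⊕ F = F
(¬(¬L → Q) ⊕ P) → L = F → F = T
So Statement 1 is true.

Statement 2: This is ¬P ⊕ ((L ↔ Q) ⊕ (¬P ∧ ¬Q)).

¬P = ¬F = T
L ↔ Q = F ↔ T = F
¬P = ¬F = T
¬Q = ¬T = F
¬P ∧ ¬Q = T ∧ F = F
(L ↔ Q) ⊕ (¬P ∧ ¬Q) = F ⊕ F = F
¬P ⊕ ((L ↔ Q) ⊕ (¬P ∧ ¬Q)) = T ⊕ F = T
So Statement 2 is true.

Statement 1 True; Statement 2 True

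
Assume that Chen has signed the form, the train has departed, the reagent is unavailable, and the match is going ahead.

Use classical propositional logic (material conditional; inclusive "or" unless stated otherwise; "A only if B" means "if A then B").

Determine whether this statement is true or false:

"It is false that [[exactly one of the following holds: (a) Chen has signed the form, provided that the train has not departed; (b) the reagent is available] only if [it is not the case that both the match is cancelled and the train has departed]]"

Let S = "the train has departed" (T), L = "Chen has signed the form" (T), H = "the reagent is available" (F), U = "the match is cancelled" (F).
This is ¬(((¬S → L) ⊕ H) → (U ↑ S)).

¬S = ¬T = F
¬S → L = F → T = T
(¬S → L) ⊕ H = T ⊕ F = T
U ↑ S = F ↑ T = T
((¬S → L) ⊕ H) → (U ↑ S) = T → T = T
¬(((¬S → L) ⊕ H) → (U ↑ S)) = ¬T = F

False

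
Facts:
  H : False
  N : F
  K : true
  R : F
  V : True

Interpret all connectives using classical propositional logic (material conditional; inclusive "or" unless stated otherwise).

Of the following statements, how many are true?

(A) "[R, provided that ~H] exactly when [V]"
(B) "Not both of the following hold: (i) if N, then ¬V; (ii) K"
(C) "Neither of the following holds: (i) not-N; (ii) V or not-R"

(A): This is (not H -> R) iff V.

not H = not False = True
not H -> R = True -> False = False
(not H -> R) iff V = False iff True = False
So (A) is false.

(B): Formalization: (N -> not V) nand K

not V = not True = False
N -> not V = False -> False = True
(N -> not V) nand K = True nand True = False
So (B) is false.

(C): Formalization: not N nor (V or not R)

not N = not False = True
not R = not False = True
V or not R = True or True = True
not N nor (V or not R) = True nor True = False
So (C) is false.

0 of the 3 statements are true (none).

0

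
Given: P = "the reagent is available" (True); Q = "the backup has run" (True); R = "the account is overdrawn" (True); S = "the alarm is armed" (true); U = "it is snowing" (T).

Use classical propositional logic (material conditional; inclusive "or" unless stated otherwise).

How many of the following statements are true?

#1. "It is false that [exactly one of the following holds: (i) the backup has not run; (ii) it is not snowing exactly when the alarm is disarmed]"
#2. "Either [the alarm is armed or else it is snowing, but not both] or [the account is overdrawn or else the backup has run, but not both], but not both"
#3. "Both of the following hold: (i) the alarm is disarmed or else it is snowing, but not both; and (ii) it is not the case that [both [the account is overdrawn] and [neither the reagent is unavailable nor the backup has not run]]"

#1: This is ¬(¬Q ⊕ (¬U ↔ ¬S)).

¬Q = ¬T = F
¬U = ¬T = F
¬S = ¬T = F
¬U ↔ ¬S = F ↔ F = T
¬Q ⊕ (¬U ↔ ¬S) = F ⊕ T = T
¬(¬Q ⊕ (¬U ↔ ¬S)) = ¬T = F
Hence #1 is false.

#2: Formalization: (S ⊕ U) ⊕ (R ⊕ Q)

S ⊕ U = T ⊕ T = F
R ⊕ Q = T ⊕ T = F
(S ⊕ U) ⊕ (R ⊕ Q) = F ⊕ F = F
Thus #2 is false.

#3: Formalization: (¬S ⊕ U) ∧ ¬(R ∧ (¬P ↓ ¬Q))

¬S = ¬T = F
¬S ⊕ U = F ⊕ T = T
¬P = ¬T = F
¬Q = ¬T = F
¬P ↓ ¬Q = F ↓ F = T
R ∧ (¬P ↓ ¬Q) = T ∧ T = T
¬(R ∧ (¬P ↓ ¬Q)) = ¬T = F
(¬S ⊕ U) ∧ ¬(R ∧ (¬P ↓ ¬Q)) = T ∧ F = F
Hence #3 is false.

0 of the 3 statements are true (none).

0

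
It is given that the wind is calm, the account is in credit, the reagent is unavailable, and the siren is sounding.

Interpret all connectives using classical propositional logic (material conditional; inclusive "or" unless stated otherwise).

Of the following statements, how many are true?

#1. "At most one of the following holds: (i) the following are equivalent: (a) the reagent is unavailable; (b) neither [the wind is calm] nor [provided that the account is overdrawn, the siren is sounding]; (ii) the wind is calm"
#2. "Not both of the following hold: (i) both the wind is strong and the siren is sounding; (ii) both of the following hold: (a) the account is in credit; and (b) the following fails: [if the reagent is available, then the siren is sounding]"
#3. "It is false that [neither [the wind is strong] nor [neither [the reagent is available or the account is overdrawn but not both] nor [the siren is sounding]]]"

2

Let W = "the reagent is available" (F), H = "the wind is strong" (F), S = "the account is overdrawn" (F), K = "the siren is sounding" (T).

#1: Parsed as (¬W ↔ (¬H ↓ (S → K))) ↑ ¬H

¬W = ¬F = T
¬H = ¬F = T
S → K = F → T = T
¬H ↓ (S → K) = T ↓ T = F
¬W ↔ (¬H ↓ (S → K)) = T ↔ F = F
¬H = ¬F = T
(¬W ↔ (¬H ↓ (S → K))) ↑ ¬H = F ↑ T = T
So #1 is true.

#2: Formalization: (H ∧ K) ↑ (¬S ∧ ¬(W → K))

H ∧ K = F ∧ T = F
¬S = ¬F = T
W → K = F → T = T
¬(W → K) = ¬T = F
¬S ∧ ¬(W → K) = T ∧ F = F
(H ∧ K) ↑ (¬S ∧ ¬(W → K)) = F ↑ F = T
So #2 is true.

#3: This is ¬(H ↓ ((W ⊕ S) ↓ K)).

W ⊕ S = F ⊕ F = F
(W ⊕ S) ↓ K = F ↓ T = F
H ↓ ((W ⊕ S) ↓ K) = F ↓ F = T
¬(H ↓ ((W ⊕ S) ↓ K)) = ¬T = F
Hence #3 is false.

Count: 2.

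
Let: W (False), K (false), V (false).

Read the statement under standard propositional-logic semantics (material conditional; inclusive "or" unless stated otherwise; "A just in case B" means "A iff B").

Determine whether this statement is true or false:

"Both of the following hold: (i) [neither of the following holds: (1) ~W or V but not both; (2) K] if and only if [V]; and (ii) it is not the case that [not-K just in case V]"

Values: W=F, V=F, K=F.
This is (((~W xor V) nor K) <-> V) & ~(~K <-> V).

~W = ~F = T
~W xor V = T xor F = T
(~W xor V) nor K = T nor F = F
((~W xor V) nor K) <-> V = F <-> F = T
~K = ~F = T
~K <-> V = T <-> F = F
~(~K <-> V) = ~F = T
(((~W xor V) nor K) <-> V) & ~(~K <-> V) = T & T = T

True.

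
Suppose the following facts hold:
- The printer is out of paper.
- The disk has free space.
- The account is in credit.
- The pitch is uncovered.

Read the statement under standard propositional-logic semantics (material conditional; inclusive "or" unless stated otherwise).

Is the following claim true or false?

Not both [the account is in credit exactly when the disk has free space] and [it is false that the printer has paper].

Let R = "the account is overdrawn" (False), Q = "the disk is full" (False), P = "the printer has paper" (False).
Parsed as (not R iff not Q) nand not P

not R = not False = True
not Q = not False = True
not R iff not Q = True iff True = True
not P = not False = True
(not R iff not Q) nand not P = True nand True = False

False.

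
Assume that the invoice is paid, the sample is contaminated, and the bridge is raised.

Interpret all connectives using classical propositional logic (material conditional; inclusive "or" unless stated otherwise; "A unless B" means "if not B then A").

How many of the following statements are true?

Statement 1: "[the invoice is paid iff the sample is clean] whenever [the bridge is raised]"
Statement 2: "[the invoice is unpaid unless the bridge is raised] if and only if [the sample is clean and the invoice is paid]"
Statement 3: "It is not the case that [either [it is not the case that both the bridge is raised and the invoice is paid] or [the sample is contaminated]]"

0

Let R = "the bridge is raised" (True), P = "the invoice is paid" (True), Q = "the sample is contaminated" (True).

Statement 1: Parsed as R -> (P iff not Q)

not Q = not True = False
P iff not Q = True iff False = False
R -> (P iff not Q) = True -> False = False
Hence Statement 1 is false.

Statement 2: This is (not P or R) iff (not Q and P).

not P = not True = False
not P or R = False or True = True
not Q = not True = False
not Q and P = False and True = False
(not P or R) iff (not Q and P) = True iff False = False
Thus Statement 2 is false.

Statement 3: Parsed as not ((R nand P) or Q)

R nand P = True nand True = False
(R nand P) or Q = False or True = True
not ((R nand P) or Q) = not True = False
Thus Statement 3 is false.

Count: 0.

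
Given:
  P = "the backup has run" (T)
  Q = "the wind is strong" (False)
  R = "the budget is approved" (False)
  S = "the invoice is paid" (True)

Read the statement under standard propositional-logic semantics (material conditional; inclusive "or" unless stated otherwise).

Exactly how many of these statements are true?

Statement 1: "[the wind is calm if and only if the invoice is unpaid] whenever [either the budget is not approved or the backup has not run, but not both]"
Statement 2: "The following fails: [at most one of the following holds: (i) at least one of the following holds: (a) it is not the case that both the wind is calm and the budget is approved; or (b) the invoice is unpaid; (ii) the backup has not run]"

0

Statement 1: Formalization: (not R xor not P) -> (not Q iff not S)

not R = not False = True
not P = not True = False
not R xor not P = True xor False = True
not Q = not False = True
not S = not True = False
not Q iff not S = True iff False = False
(not R xor not P) -> (not Q iff not S) = True -> False = False
Hence Statement 1 is false.

Statement 2: This is not (((not Q nand R) or not S) nand not P).

not Q = not False = True
not Q nand R = True nand False = True
not S = not True = False
(not Q nand R) or not S = True or False = True
not P = not True = False
((not Q nand R) or not S) nand not P = True nand False = True
not (((not Q nand R) or not S) nand not P) = not True = False
Hence Statement 2 is false.

True statements: 0 (none).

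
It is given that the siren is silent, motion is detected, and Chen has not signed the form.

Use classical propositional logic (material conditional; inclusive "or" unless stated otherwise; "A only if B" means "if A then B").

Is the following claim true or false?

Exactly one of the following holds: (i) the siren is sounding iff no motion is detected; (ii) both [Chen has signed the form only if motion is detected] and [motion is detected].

The statement is false.

Let Q = "the siren is sounding" (F), K = "motion is detected" (T), S = "Chen has signed the form" (F).
Parsed as (Q ↔ ¬K) ⊕ ((S → K) ∧ K)

¬K = ¬T = F
Q ↔ ¬K = F ↔ F = T
S → K = F → T = T
(S → K) ∧ K = T ∧ T = T
(Q ↔ ¬K) ⊕ ((S → K) ∧ K) = T ⊕ T = F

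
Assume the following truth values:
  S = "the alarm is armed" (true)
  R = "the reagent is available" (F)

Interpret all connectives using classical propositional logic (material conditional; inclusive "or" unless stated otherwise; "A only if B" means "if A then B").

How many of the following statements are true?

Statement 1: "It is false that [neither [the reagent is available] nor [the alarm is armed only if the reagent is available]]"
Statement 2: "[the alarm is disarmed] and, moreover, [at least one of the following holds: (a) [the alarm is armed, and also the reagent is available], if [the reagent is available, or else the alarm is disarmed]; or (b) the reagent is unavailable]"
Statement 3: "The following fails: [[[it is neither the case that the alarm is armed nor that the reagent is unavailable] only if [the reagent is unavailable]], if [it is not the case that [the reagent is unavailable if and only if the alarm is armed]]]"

0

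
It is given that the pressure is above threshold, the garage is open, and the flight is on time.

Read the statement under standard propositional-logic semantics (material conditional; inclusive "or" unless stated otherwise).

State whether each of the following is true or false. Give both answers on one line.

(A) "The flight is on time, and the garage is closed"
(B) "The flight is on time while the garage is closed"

(A) False / (B) False

Let H = "the flight is delayed" (F), P = "the garage is closed" (F).

(A): Parsed as ~H & P

~H = ~F = T
~H & P = T & F = F
So (A) is false.

(B): This is ~H & P.

~H = ~F = T
~H & P = T & F = F
Thus (B) is false.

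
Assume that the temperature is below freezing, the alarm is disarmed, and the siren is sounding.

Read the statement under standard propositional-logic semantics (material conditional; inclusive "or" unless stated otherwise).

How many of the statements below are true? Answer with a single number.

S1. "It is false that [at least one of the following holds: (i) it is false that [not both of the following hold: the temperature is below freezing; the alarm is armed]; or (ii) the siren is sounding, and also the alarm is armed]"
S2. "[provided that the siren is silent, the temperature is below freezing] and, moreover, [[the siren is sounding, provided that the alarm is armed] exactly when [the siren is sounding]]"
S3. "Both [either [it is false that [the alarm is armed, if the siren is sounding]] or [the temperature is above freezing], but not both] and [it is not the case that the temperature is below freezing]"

Let U = "the temperature is below freezing" (T), W = "the alarm is armed" (F), H = "the siren is sounding" (T).

S1: Parsed as ¬(¬(U ↑ W) ∨ (H ∧ W))

U ↑ W = T ↑ F = T
¬(U ↑ W) = ¬T = F
H ∧ W = T ∧ F = F
¬(U ↑ W) ∨ (H ∧ W) = F ∨ F = F
¬(¬(U ↑ W) ∨ (H ∧ W)) = ¬F = T
Hence S1 is true.

S2: Formalization: (¬H → U) ∧ ((W → H) ↔ H)

¬H = ¬T = F
¬H → U = F → T = T
W → H = F → T = T
(W → H) ↔ H = T ↔ T = T
(¬H → U) ∧ ((W → H) ↔ H) = T ∧ T = T
So S2 is true.

S3: Parsed as (¬(H → W) ⊕ ¬U) ∧ ¬U

H → W = T → F = F
¬(H → W) = ¬F = T
¬U = ¬T = F
¬(H → W) ⊕ ¬U = T ⊕ F = T
¬U = ¬T = F
(¬(H → W) ⊕ ¬U) ∧ ¬U = T ∧ F = F
Thus S3 is false.

True statements: 2 (S1, S2).

2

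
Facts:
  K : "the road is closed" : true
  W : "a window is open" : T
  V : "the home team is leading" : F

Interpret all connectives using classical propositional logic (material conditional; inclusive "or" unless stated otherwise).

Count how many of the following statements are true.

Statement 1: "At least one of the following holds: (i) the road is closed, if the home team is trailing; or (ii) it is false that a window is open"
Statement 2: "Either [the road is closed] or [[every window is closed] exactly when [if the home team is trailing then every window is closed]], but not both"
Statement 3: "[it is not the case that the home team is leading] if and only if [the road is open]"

Statement 1: This is (¬V → K) ∨ ¬W.

¬V = ¬F = T
¬V → K = T → T = T
¬W = ¬T = F
(¬V → K) ∨ ¬W = T ∨ F = T
Thus Statement 1 is true.

Statement 2: Formalization: K ⊕ (¬W ↔ (¬V → ¬W))

¬W = ¬T = F
¬V = ¬F = T
¬W = ¬T = F
¬V → ¬W = T → F = F
¬W ↔ (¬V → ¬W) = F ↔ F = T
K ⊕ (¬W ↔ (¬V → ¬W)) = T ⊕ T = F
Hence Statement 2 is false.

Statement 3: Parsed as ¬V ↔ ¬K

¬V = ¬F = T
¬K = ¬T = F
¬V ↔ ¬K = T ↔ F = F
So Statement 3 is false.

True statements: 1 (Statement 1).

1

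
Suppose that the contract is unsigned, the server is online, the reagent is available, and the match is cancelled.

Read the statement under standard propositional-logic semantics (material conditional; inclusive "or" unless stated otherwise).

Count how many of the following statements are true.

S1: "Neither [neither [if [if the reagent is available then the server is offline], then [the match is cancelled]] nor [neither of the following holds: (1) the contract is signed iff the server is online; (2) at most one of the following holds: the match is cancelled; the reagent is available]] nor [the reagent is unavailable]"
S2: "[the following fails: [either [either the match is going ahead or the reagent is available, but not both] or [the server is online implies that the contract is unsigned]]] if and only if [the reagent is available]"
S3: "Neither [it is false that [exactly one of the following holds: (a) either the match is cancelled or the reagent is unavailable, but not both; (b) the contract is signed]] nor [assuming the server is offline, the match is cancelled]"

Let R = "the reagent is available" (True), Q = "the server is online" (True), S = "the match is cancelled" (True), P = "the contract is signed" (False).

S1: Parsed as (((R -> not Q) -> S) nor ((P iff Q) nor (S nand R))) nor not R

not Q = not True = False
R -> not Q = True -> False = False
(R -> not Q) -> S = False -> True = True
P iff Q = False iff True = False
S nand R = True nand True = False
(P iff Q) nor (S nand R) = False nor False = True
((R -> not Q) -> S) nor ((P iff Q) nor (S nand R)) = True nor True = False
not R = not True = False
(((R -> not Q) -> S) nor ((P iff Q) nor (S nand R))) nor not R = False nor False = True
Thus S1 is true.

S2: Parsed as not ((not S xor R) or (Q -> not P)) iff R

not S = not True = False
not S xor R = False xor True = True
not P = not False = True
Q -> not P = True -> True = True
(not S xor R) or (Q -> not P) = True or True = True
not ((not S xor R) or (Q -> not P)) = not True = False
not ((not S xor R) or (Q -> not P)) iff R = False iff True = False
Hence S2 is false.

S3: Parsed as not ((S xor not R) xor P) nor (not Q -> S)

not R = not True = False
S xor not R = True xor False = True
(S xor not R) xor P = True xor False = True
not ((S xor not R) xor P) = not True = False
not Q = not True = False
not Q -> S = False -> True = True
not ((S xor not R) xor P) nor (not Q -> S) = False nor True = False
Thus S3 is false.

True statements: 1 (S1).

1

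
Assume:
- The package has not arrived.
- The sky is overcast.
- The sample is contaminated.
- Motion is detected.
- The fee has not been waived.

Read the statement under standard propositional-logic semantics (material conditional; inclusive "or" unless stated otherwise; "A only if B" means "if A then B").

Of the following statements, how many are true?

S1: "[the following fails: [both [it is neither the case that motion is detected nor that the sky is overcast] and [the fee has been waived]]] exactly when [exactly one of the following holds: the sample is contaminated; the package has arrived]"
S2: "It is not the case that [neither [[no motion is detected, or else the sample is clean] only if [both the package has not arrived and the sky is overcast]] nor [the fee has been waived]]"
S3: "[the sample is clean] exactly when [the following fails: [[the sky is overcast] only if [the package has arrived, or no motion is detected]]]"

2

Let R = "motion is detected" (T), N = "the sky is overcast" (T), S = "the fee has been waived" (F), Q = "the sample is contaminated" (T), V = "the package has arrived" (F).

S1: Parsed as ~((R nor N) & S) <-> (Q xor V)

R nor N = T nor T = F
(R nor N) & S = F & F = F
~((R nor N) & S) = ~F = T
Q xor V = T xor F = T
~((R nor N) & S) <-> (Q xor V) = T <-> T = T
Thus S1 is true.

S2: This is ~(((~R | ~Q) -> (~V & N)) nor S).

~R = ~T = F
~Q = ~T = F
~R | ~Q = F | F = F
~V = ~F = T
~V & N = T & T = T
(~R | ~Q) -> (~V & N) = F -> T = T
((~R | ~Q) -> (~V & N)) nor S = T nor F = F
~(((~R | ~Q) -> (~V & N)) nor S) = ~F = T
Hence S2 is true.

S3: Formalization: ~Q <-> ~(N -> (V | ~R))

~Q = ~T = F
~R = ~T = F
V | ~R = F | F = F
N -> (V | ~R) = T -> F = F
~(N -> (V | ~R)) = ~F = T
~Q <-> ~(N -> (V | ~R)) = F <-> T = F
Hence S3 is false.

2 of the 3 statements are true.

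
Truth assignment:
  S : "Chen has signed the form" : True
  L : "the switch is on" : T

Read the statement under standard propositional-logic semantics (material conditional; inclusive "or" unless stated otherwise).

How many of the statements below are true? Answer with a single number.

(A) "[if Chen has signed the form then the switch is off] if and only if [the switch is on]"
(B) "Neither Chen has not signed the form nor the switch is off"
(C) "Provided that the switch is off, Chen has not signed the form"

(A): Formalization: (S -> not L) iff L

not L = not True = False
S -> not L = True -> False = False
(S -> not L) iff L = False iff True = False
Hence (A) is false.

(B): This is not S nor not L.

not S = not True = False
not L = not True = False
not S nor not L = False nor False = True
So (B) is true.

(C): In symbols: not L -> not S

not L = not True = False
not S = not True = False
not L -> not S = False -> False = True
So (C) is true.

2 of the 3 statements are true ((B), (C)).

2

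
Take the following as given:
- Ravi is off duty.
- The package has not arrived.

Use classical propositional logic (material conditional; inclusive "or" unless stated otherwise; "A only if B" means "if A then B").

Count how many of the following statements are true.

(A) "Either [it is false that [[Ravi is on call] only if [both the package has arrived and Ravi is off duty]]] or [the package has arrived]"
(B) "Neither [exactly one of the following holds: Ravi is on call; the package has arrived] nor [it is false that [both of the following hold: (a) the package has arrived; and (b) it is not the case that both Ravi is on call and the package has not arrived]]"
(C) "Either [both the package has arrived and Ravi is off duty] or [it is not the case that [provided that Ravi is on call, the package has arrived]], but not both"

0

Let M = "Ravi is on call" (F), K = "the package has arrived" (F).

(A): This is ¬(M → (K ∧ ¬M)) ∨ K.

¬M = ¬F = T
K ∧ ¬M = F ∧ T = F
M → (K ∧ ¬M) = F → F = T
¬(M → (K ∧ ¬M)) = ¬T = F
¬(M → (K ∧ ¬M)) ∨ K = F ∨ F = F
So (A) is false.

(B): Parsed as (M ⊕ K) ↓ ¬(K ∧ (M ↑ ¬K))

M ⊕ K = F ⊕ F = F
¬K = ¬F = T
M ↑ ¬K = F ↑ T = T
K ∧ (M ↑ ¬K) = F ∧ T = F
¬(K ∧ (M ↑ ¬K)) = ¬F = T
(M ⊕ K) ↓ ¬(K ∧ (M ↑ ¬K)) = F ↓ T = F
Thus (B) is false.

(C): In symbols: (K ∧ ¬M) ⊕ ¬(M → K)

¬M = ¬F = T
K ∧ ¬M = F ∧ T = F
M → K = F → F = T
¬(M → K) = ¬T = F
(K ∧ ¬M) ⊕ ¬(M → K) = F ⊕ F = F
Thus (C) is false.

0 of the 3 statements are true (none).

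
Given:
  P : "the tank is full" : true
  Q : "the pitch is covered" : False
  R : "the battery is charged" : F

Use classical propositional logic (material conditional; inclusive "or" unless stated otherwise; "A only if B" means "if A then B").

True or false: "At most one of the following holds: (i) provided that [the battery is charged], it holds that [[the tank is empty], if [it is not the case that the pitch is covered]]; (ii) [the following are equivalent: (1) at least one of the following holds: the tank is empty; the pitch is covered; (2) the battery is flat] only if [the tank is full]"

Values: R=F, Q=F, P=T.
Parsed as (R -> (~Q -> ~P)) nand (((~P | Q) <-> ~R) -> P)

~Q = ~F = T
~P = ~T = F
~Q -> ~P = T -> F = F
R -> (~Q -> ~P) = F -> F = T
~P = ~T = F
~P | Q = F | F = F
~R = ~F = T
(~P | Q) <-> ~R = F <-> T = F
((~P | Q) <-> ~R) -> P = F -> T = T
(R -> (~Q -> ~P)) nand (((~P | Q) <-> ~R) -> P) = T nand T = F

false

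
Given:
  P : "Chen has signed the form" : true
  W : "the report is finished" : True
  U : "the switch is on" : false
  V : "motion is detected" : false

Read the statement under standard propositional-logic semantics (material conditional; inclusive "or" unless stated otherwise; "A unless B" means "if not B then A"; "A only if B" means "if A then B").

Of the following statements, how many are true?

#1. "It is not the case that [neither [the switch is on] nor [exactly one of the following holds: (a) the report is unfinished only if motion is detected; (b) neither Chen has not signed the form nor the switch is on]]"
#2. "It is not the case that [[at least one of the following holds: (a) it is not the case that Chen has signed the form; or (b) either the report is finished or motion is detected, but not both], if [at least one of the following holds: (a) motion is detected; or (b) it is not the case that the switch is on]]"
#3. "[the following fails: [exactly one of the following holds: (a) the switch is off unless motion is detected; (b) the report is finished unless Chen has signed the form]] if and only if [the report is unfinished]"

0

#1: In symbols: not (U nor ((not W -> V) xor (not P nor U)))

not W = not True = False
not W -> V = False -> False = True
not P = not True = False
not P nor U = False nor False = True
(not W -> V) xor (not P nor U) = True xor True = False
U nor ((not W -> V) xor (not P nor U)) = False nor False = True
not (U nor ((not W -> V) xor (not P nor U))) = not True = False
Hence #1 is false.

#2: This is not ((V or not U) -> (not P or (W xor V))).

not U = not False = True
V or not U = False or True = True
not P = not True = False
W xor V = True xor False = True
not P or (W xor V) = False or True = True
(V or not U) -> (not P or (W xor V)) = True -> True = True
not ((V or not U) -> (not P or (W xor V))) = not True = False
So #2 is false.

#3: This is not ((not U or V) xor (W or P)) iff not W.

not U = not False = True
not U or V = True or False = True
W or P = True or True = True
(not U or V) xor (W or P) = True xor True = False
not ((not U or V) xor (W or P)) = not False = True
not W = not True = False
not ((not U or V) xor (W or P)) iff not W = True iff False = False
Hence #3 is false.

Count: 0.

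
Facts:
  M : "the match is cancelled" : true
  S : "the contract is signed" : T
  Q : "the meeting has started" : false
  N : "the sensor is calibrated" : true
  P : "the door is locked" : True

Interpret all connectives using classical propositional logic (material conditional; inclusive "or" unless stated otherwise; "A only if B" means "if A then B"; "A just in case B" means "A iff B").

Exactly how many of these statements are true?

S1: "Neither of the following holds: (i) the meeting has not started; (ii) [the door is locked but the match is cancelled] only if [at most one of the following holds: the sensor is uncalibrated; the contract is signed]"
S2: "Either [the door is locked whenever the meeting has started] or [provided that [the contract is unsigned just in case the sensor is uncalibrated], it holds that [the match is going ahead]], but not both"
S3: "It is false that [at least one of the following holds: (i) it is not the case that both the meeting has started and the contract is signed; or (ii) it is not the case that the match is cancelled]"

S1: Parsed as ¬Q ↓ ((P ∧ M) → (¬N ↑ S))

¬Q = ¬F = T
P ∧ M = T ∧ T = T
¬N = ¬T = F
¬N ↑ S = F ↑ T = T
(P ∧ M) → (¬N ↑ S) = T → T = T
¬Q ↓ ((P ∧ M) → (¬N ↑ S)) = T ↓ T = F
So S1 is false.

S2: Formalization: (Q → P) ⊕ ((¬S ↔ ¬N) → ¬M)

Q → P = F → T = T
¬S = ¬T = F
¬N = ¬T = F
¬S ↔ ¬N = F ↔ F = T
¬M = ¬T = F
(¬S ↔ ¬N) → ¬M = T → F = F
(Q → P) ⊕ ((¬S ↔ ¬N) → ¬M) = T ⊕ F = T
Hence S2 is true.

S3: In symbols: ¬((Q ↑ S) ∨ ¬M)

Q ↑ S = F ↑ T = T
¬M = ¬T = F
(Q ↑ S) ∨ ¬M = T ∨ F = T
¬((Q ↑ S) ∨ ¬M) = ¬T = F
Hence S3 is false.

True statements: 1 (S2).

1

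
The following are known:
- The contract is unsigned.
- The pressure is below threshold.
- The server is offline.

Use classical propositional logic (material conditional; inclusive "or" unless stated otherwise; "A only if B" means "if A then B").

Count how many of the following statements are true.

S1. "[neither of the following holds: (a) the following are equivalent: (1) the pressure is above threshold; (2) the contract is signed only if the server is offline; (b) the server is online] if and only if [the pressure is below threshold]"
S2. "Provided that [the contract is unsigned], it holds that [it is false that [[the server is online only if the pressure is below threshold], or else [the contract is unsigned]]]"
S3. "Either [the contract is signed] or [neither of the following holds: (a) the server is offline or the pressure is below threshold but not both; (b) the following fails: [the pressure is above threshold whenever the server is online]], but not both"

2

Let Q = "the pressure is above threshold" (F), P = "the contract is signed" (F), R = "the server is online" (F).

S1: This is ((Q <-> (P -> ~R)) nor R) <-> ~Q.

~R = ~F = T
P -> ~R = F -> T = T
Q <-> (P -> ~R) = F <-> T = F
(Q <-> (P -> ~R)) nor R = F nor F = T
~Q = ~F = T
((Q <-> (P -> ~R)) nor R) <-> ~Q = T <-> T = T
So S1 is true.

S2: Formalization: ~P -> ~((R -> ~Q) | ~P)

~P = ~F = T
~Q = ~F = T
R -> ~Q = F -> T = T
~P = ~F = T
(R -> ~Q) | ~P = T | T = T
~((R -> ~Q) | ~P) = ~T = F
~P -> ~((R -> ~Q) | ~P) = T -> F = F
Hence S2 is false.

S3: This is P xor ((~R xor ~Q) nor ~(R -> Q)).

~R = ~F = T
~Q = ~F = T
~R xor ~Q = T xor T = F
R -> Q = F -> F = T
~(R -> Q) = ~T = F
(~R xor ~Q) nor ~(R -> Q) = F nor F = T
P xor ((~R xor ~Q) nor ~(R -> Q)) = F xor T = T
Thus S3 is true.

True statements: 2.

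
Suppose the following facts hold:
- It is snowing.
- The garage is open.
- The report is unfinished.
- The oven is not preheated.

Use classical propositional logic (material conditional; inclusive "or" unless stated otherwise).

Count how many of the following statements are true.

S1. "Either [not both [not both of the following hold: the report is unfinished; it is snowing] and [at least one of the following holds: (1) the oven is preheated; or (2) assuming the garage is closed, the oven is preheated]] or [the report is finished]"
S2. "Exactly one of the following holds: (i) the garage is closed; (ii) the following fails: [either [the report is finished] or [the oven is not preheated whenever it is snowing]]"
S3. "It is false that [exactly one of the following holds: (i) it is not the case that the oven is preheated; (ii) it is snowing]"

2

Let R = "the report is finished" (False), P = "it is snowing" (True), S = "the oven is preheated" (False), Q = "the garage is closed" (False).

S1: In symbols: ((not R nand P) nand (S or (Q -> S))) or R

not R = not False = True
not R nand P = True nand True = False
Q -> S = False -> False = True
S or (Q -> S) = False or True = True
(not R nand P) nand (S or (Q -> S)) = False nand True = True
((not R nand P) nand (S or (Q -> S))) or R = True or False = True
Thus S1 is true.

S2: Formalization: Q xor not (R or (P -> not S))

not S = not False = True
P -> not S = True -> True = True
R or (P -> not S) = False or True = True
not (R or (P -> not S)) = not True = False
Q xor not (R or (P -> not S)) = False xor False = False
Hence S2 is false.

S3: Parsed as not (not S xor P)

not S = not False = True
not S xor P = True xor True = False
not (not S xor P) = not False = True
Thus S3 is true.

Count: 2.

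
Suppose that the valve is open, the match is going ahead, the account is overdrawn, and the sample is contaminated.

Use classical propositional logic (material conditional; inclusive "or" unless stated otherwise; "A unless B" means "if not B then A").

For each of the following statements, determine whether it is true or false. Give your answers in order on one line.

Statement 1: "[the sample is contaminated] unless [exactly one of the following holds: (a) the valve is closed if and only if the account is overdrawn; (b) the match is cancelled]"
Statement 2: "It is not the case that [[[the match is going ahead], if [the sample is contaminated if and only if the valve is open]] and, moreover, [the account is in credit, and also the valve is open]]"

Statement 1 true / Statement 2 true

Let K = "the sample is contaminated" (T), M = "the valve is open" (T), W = "the account is overdrawn" (T), S = "the match is cancelled" (F).

Statement 1: Formalization: K | ((~M <-> W) xor S)

~M = ~T = F
~M <-> W = F <-> T = F
(~M <-> W) xor S = F xor F = F
K | ((~M <-> W) xor S) = T | F = T
Hence Statement 1 is true.

Statement 2: In symbols: ~(((K <-> M) -> ~S) & (~W & M))

K <-> M = T <-> T = T
~S = ~F = T
(K <-> M) -> ~S = T -> T = T
~W = ~T = F
~W & M = F & T = F
((K <-> M) -> ~S) & (~W & M) = T & F = F
~(((K <-> M) -> ~S) & (~W & M)) = ~F = T
So Statement 2 is true.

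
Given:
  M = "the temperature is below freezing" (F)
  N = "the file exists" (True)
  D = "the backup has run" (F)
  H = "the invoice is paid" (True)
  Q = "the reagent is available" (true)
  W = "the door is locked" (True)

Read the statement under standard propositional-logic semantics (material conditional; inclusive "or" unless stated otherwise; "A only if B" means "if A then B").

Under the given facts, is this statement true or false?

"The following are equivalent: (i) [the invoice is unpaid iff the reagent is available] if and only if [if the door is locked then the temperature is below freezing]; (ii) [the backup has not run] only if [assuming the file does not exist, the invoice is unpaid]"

True

Formalization: ((not H iff Q) iff (W -> M)) iff (not D -> (not N -> not H))

not H = not True = False
not H iff Q = False iff True = False
W -> M = True -> False = False
(not H iff Q) iff (W -> M) = False iff False = True
not D = not False = True
not N = not True = False
not H = not True = False
not N -> not H = False -> False = True
not D -> (not N -> not H) = True -> True = True
((not H iff Q) iff (W -> M)) iff (not D -> (not N -> not H)) = True iff True = True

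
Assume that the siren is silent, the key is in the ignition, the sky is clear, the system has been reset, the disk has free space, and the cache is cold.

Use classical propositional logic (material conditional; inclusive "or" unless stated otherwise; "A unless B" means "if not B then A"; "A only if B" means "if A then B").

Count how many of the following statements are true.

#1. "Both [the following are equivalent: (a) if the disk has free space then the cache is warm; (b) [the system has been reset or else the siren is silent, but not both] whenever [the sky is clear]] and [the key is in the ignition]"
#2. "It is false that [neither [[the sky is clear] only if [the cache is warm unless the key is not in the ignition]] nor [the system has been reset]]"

Let L = "the disk is full" (F), Q = "the cache is warm" (F), G = "the sky is overcast" (F), S = "the system has been reset" (T), K = "the siren is sounding" (F), M = "the key is in the ignition" (T).

#1: In symbols: ((~L -> Q) <-> (~G -> (S xor ~K))) & M

~L = ~F = T
~L -> Q = T -> F = F
~G = ~F = T
~K = ~F = T
S xor ~K = T xor T = F
~G -> (S xor ~K) = T -> F = F
(~L -> Q) <-> (~G -> (S xor ~K)) = F <-> F = T
((~L -> Q) <-> (~G -> (S xor ~K))) & M = T & T = T
So #1 is true.

#2: This is ~((~G -> (Q | ~M)) nor S).

~G = ~F = T
~M = ~T = F
Q | ~M = F | F = F
~G -> (Q | ~M) = T -> F = F
(~G -> (Q | ~M)) nor S = F nor T = F
~((~G -> (Q | ~M)) nor S) = ~F = T
Hence #2 is true.

Count: 2.

2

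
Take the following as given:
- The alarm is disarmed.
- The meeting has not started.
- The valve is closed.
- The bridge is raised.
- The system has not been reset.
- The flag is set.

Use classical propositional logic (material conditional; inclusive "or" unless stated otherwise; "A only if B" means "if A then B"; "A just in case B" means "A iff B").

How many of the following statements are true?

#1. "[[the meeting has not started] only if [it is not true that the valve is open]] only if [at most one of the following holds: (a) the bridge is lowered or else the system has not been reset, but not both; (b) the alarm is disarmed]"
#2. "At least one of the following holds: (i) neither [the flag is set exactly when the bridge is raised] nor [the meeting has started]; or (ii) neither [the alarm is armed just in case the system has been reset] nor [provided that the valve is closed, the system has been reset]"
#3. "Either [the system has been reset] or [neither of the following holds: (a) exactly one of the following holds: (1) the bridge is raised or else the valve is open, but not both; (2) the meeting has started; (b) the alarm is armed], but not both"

Let H = "the meeting has started" (False), Q = "the valve is open" (False), W = "the bridge is raised" (True), G = "the system has been reset" (False), N = "the alarm is armed" (False), L = "the flag is set" (True).

#1: In symbols: (not H -> not Q) -> ((not W xor not G) nand not N)

not H = not False = True
not Q = not False = True
not H -> not Q = True -> True = True
not W = not True = False
not G = not False = True
not W xor not G = False xor True = True
not N = not False = True
(not W xor not G) nand not N = True nand True = False
(not H -> not Q) -> ((not W xor not G) nand not N) = True -> False = False
Thus #1 is false.

#2: In symbols: ((L iff W) nor H) or ((N iff G) nor (not Q -> G))

L iff W = True iff True = True
(L iff W) nor H = True nor False = False
N iff G = False iff False = True
not Q = not False = True
not Q -> G = True -> False = False
(N iff G) nor (not Q -> G) = True nor False = False
((L iff W) nor H) or ((N iff G) nor (not Q -> G)) = False or False = False
Thus #2 is false.

#3: Formalization: G xor (((W xor Q) xor H) nor N)

W xor Q = True xor False = True
(W xor Q) xor H = True xor False = True
((W xor Q) xor H) nor N = True nor False = False
G xor (((W xor Q) xor H) nor N) = False xor False = False
Hence #3 is false.

True statements: 0 (none).

0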